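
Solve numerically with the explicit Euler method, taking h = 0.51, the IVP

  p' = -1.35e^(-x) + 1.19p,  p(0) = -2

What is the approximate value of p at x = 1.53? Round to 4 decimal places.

Euler: p_{n+1} = p_n + h·f(x_n, p_n).
x=0.000000, p=-2.000000: f=-3.730000 → p ← -2.000000 + 0.51·(-3.730000) = -3.902300
x=0.510000, p=-3.902300: f=-5.454406 → p ← -3.902300 + 0.51·(-5.454406) = -6.684047
x=1.020000, p=-6.684047: f=-8.440819 → p ← -6.684047 + 0.51·(-8.440819) = -10.988865
p(1.53) ≈ -10.9889

-10.9889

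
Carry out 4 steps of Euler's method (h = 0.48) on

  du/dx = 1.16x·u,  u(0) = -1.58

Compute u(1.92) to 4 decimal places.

-5.5361

Euler: u_{n+1} = u_n + h·f(x_n, u_n).
x=0.000000, u=-1.580000: f=0.000000 → u ← -1.580000 + 0.48·0.000000 = -1.580000
x=0.480000, u=-1.580000: f=-0.879744 → u ← -1.580000 + 0.48·(-0.879744) = -2.002277
x=0.960000, u=-2.002277: f=-2.229736 → u ← -2.002277 + 0.48·(-2.229736) = -3.072550
x=1.440000, u=-3.072550: f=-5.132388 → u ← -3.072550 + 0.48·(-5.132388) = -5.536097
u(1.92) ≈ -5.5361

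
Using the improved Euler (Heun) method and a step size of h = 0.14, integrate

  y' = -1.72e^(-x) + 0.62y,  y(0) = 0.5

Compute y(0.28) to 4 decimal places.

Heun: k1 = f(x_n, y_n); k2 = f(x_n + h, y_n + h·k1); y_{n+1} = y_n + (h/2)·(k1 + k2).
x=0.000000, y=0.500000:
  k1 = f(0.000000, 0.500000) = -1.410000
  k2 = f(0.140000, 0.302600) = -1.307684
  y ← 0.500000 + (0.14/2)·(-1.410000 + (-1.307684)) = 0.309762
x=0.140000, y=0.309762:
  k1 = f(0.140000, 0.309762) = -1.303244
  k2 = f(0.280000, 0.127308) = -1.221017
  y ← 0.309762 + (0.14/2)·(-1.303244 + (-1.221017)) = 0.133064
y(0.28) ≈ 0.1331

0.1331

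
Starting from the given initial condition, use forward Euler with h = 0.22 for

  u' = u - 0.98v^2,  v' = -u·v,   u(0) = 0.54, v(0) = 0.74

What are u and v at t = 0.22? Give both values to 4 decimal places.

Euler on (u,v): u_{n+1} = u_n + h·u', v_{n+1} = v_n + h·v'.
0.000000: (0.540000, 0.740000); f=(0.003352, -0.399600) → (0.540737, 0.652088)
(u(0.22), v(0.22)) ≈ (0.5407, 0.6521)

0.5407, 0.6521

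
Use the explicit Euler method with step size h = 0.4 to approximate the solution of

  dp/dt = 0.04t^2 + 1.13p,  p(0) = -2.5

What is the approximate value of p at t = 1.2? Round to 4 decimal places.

Euler: p_{n+1} = p_n + h·f(t_n, p_n).
t=0.000000, p=-2.500000: f=-2.825000 → p ← -2.500000 + 0.4·(-2.825000) = -3.630000
t=0.400000, p=-3.630000: f=-4.095500 → p ← -3.630000 + 0.4·(-4.095500) = -5.268200
t=0.800000, p=-5.268200: f=-5.927466 → p ← -5.268200 + 0.4·(-5.927466) = -7.639186
p(1.2) ≈ -7.6392

-7.6392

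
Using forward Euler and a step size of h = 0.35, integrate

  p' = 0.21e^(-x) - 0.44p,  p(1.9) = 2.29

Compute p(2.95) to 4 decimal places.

1.4065

Euler: p_{n+1} = p_n + h·f(x_n, p_n).
x=1.900000, p=2.290000: f=-0.976191 → p ← 2.290000 + 0.35·(-0.976191) = 1.948333
x=2.250000, p=1.948333: f=-0.835133 → p ← 1.948333 + 0.35·(-0.835133) = 1.656037
x=2.600000, p=1.656037: f=-0.713059 → p ← 1.656037 + 0.35·(-0.713059) = 1.406466
p(2.95) ≈ 1.4065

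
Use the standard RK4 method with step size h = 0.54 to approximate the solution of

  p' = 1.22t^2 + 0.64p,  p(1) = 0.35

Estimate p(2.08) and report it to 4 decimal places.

RK4: k1 = f(t_n, p_n); k2 = f(t_n + h/2, p_n + (h/2)·k1); k3 = f(t_n + h/2, p_n + (h/2)·k2); k4 = f(t_n + h, p_n + h·k3); p_{n+1} = p_n + (h/6)·(k1 + 2k2 + 2k3 + k4).
t=1.000000, p=0.350000:
  k1 = f(1.000000, 0.350000) = 1.444000
  k2 = f(1.270000, 0.739880) = 2.441261
  k3 = f(1.270000, 1.009141) = 2.613588
  k4 = f(1.540000, 1.761337) = 4.020608
  p ← 0.350000 + (0.54/6)·(k1 + 2k2 + 2k3 + k4) = 1.751688
t=1.540000, p=1.751688:
  k1 = f(1.540000, 1.751688) = 4.014432
  k2 = f(1.810000, 2.835584) = 5.811616
  k3 = f(1.810000, 3.320824) = 6.122169
  k4 = f(2.080000, 5.057659) = 8.515110
  p ← 1.751688 + (0.54/6)·(k1 + 2k2 + 2k3 + k4) = 5.027428
p(2.08) ≈ 5.0274

5.0274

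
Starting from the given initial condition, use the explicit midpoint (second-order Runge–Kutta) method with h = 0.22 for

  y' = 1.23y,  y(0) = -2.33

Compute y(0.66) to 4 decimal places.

Midpoint: k1 = f(t_n, y_n); k2 = f(t_n + h/2, y_n + (h/2)·k1); y_{n+1} = y_n + h·k2.
t=0.000000, y=-2.330000:
  k1 = f(0.000000, -2.330000) = -2.865900
  k2 = f(0.110000, -2.645249) = -3.253656
  y ← -2.330000 + 0.22·(-3.253656) = -3.045804
t=0.220000, y=-3.045804:
  k1 = f(0.220000, -3.045804) = -3.746339
  k2 = f(0.330000, -3.457902) = -4.253219
  y ← -3.045804 + 0.22·(-4.253219) = -3.981513
t=0.440000, y=-3.981513:
  k1 = f(0.440000, -3.981513) = -4.897260
  k2 = f(0.550000, -4.520211) = -5.559860
  y ← -3.981513 + 0.22·(-5.559860) = -5.204682
y(0.66) ≈ -5.2047

-5.2047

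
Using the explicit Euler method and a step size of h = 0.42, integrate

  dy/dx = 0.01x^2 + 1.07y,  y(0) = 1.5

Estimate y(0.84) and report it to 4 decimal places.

3.1519

Euler: y_{n+1} = y_n + h·f(x_n, y_n).
x=0.000000, y=1.500000: f=1.605000 → y ← 1.500000 + 0.42·1.605000 = 2.174100
x=0.420000, y=2.174100: f=2.328051 → y ← 2.174100 + 0.42·2.328051 = 3.151881
y(0.84) ≈ 3.1519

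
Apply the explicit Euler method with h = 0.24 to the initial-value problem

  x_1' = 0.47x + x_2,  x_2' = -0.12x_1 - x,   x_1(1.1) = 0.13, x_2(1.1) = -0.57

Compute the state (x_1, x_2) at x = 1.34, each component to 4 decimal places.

Euler on (x_1,x_2): x_1_{n+1} = x_1_n + h·x_1', x_2_{n+1} = x_2_n + h·x_2'.
1.100000: (0.130000, -0.570000); f=(-0.053000, -1.115600) → (0.117280, -0.837744)
(x_1(1.34), x_2(1.34)) ≈ (0.1173, -0.8377)

0.1173, -0.8377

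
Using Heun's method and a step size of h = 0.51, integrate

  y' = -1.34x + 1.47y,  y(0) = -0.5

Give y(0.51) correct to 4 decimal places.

Heun: k1 = f(x_n, y_n); k2 = f(x_n + h, y_n + h·k1); y_{n+1} = y_n + (h/2)·(k1 + k2).
x=0.000000, y=-0.500000:
  k1 = f(0.000000, -0.500000) = -0.735000
  k2 = f(0.510000, -0.874850) = -1.969429
  y ← -0.500000 + (0.51/2)·(-0.735000 + (-1.969429)) = -1.189630
y(0.51) ≈ -1.1896

-1.1896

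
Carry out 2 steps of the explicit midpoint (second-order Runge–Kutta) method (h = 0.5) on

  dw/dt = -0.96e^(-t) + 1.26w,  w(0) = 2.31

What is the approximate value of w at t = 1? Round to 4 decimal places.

6.4444

Midpoint: k1 = f(t_n, w_n); k2 = f(t_n + h/2, w_n + (h/2)·k1); w_{n+1} = w_n + h·k2.
t=0.000000, w=2.310000:
  k1 = f(0.000000, 2.310000) = 1.950600
  k2 = f(0.250000, 2.797650) = 2.777390
  w ← 2.310000 + 0.5·2.777390 = 3.698695
t=0.500000, w=3.698695:
  k1 = f(0.500000, 3.698695) = 4.078086
  k2 = f(0.750000, 4.718217) = 5.491481
  w ← 3.698695 + 0.5·5.491481 = 6.444436
w(1) ≈ 6.4444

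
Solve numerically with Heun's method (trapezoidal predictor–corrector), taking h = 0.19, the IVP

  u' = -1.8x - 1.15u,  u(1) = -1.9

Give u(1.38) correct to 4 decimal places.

-1.8989

Heun: k1 = f(x_n, u_n); k2 = f(x_n + h, u_n + h·k1); u_{n+1} = u_n + (h/2)·(k1 + k2).
x=1.000000, u=-1.900000:
  k1 = f(1.000000, -1.900000) = 0.385000
  k2 = f(1.190000, -1.826850) = -0.041123
  u ← -1.900000 + (0.19/2)·(0.385000 + (-0.041123)) = -1.867332
x=1.190000, u=-1.867332:
  k1 = f(1.190000, -1.867332) = 0.005431
  k2 = f(1.380000, -1.866300) = -0.337755
  u ← -1.867332 + (0.19/2)·(0.005431 + (-0.337755)) = -1.898902
u(1.38) ≈ -1.8989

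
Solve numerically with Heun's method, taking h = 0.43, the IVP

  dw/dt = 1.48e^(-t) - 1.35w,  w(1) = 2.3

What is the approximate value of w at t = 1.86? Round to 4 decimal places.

0.9503

Heun: k1 = f(t_n, w_n); k2 = f(t_n + h, w_n + h·k1); w_{n+1} = w_n + (h/2)·(k1 + k2).
t=1.000000, w=2.300000:
  k1 = f(1.000000, 2.300000) = -2.560538
  k2 = f(1.430000, 1.198968) = -1.264430
  w ← 2.300000 + (0.43/2)·(-2.560538 + (-1.264430)) = 1.477632
t=1.430000, w=1.477632:
  k1 = f(1.430000, 1.477632) = -1.640626
  k2 = f(1.860000, 0.772163) = -0.812024
  w ← 1.477632 + (0.43/2)·(-1.640626 + (-0.812024)) = 0.950312
w(1.86) ≈ 0.9503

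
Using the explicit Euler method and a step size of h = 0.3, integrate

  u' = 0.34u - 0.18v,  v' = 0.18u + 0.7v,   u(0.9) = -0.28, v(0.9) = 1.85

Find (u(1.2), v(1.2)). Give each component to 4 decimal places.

Euler on (u,v): u_{n+1} = u_n + h·u', v_{n+1} = v_n + h·v'.
0.900000: (-0.280000, 1.850000); f=(-0.428200, 1.244600) → (-0.408460, 2.223380)
(u(1.2), v(1.2)) ≈ (-0.4085, 2.2234)

-0.4085, 2.2234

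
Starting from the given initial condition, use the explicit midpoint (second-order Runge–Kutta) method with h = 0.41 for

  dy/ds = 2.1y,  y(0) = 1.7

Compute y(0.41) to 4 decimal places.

3.7938

Midpoint: k1 = f(s_n, y_n); k2 = f(s_n + h/2, y_n + (h/2)·k1); y_{n+1} = y_n + h·k2.
s=0.000000, y=1.700000:
  k1 = f(0.000000, 1.700000) = 3.570000
  k2 = f(0.205000, 2.431850) = 5.106885
  y ← 1.700000 + 0.41·5.106885 = 3.793823
y(0.41) ≈ 3.7938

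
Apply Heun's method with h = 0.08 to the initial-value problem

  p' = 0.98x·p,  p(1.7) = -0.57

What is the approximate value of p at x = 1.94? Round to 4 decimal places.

Heun: k1 = f(x_n, p_n); k2 = f(x_n + h, p_n + h·k1); p_{n+1} = p_n + (h/2)·(k1 + k2).
x=1.700000, p=-0.570000:
  k1 = f(1.700000, -0.570000) = -0.949620
  k2 = f(1.780000, -0.645970) = -1.126829
  p ← -0.570000 + (0.08/2)·(-0.949620 + (-1.126829)) = -0.653058
x=1.780000, p=-0.653058:
  k1 = f(1.780000, -0.653058) = -1.139194
  k2 = f(1.860000, -0.744194) = -1.356516
  p ← -0.653058 + (0.08/2)·(-1.139194 + (-1.356516)) = -0.752886
x=1.860000, p=-0.752886:
  k1 = f(1.860000, -0.752886) = -1.372361
  k2 = f(1.940000, -0.862675) = -1.640118
  p ← -0.752886 + (0.08/2)·(-1.372361 + (-1.640118)) = -0.873386
p(1.94) ≈ -0.8734

-0.8734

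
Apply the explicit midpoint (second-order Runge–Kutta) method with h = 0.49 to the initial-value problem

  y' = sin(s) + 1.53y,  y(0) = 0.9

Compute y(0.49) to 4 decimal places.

Midpoint: k1 = f(s_n, y_n); k2 = f(s_n + h/2, y_n + (h/2)·k1); y_{n+1} = y_n + h·k2.
s=0.000000, y=0.900000:
  k1 = f(0.000000, 0.900000) = 1.377000
  k2 = f(0.245000, 1.237365) = 2.135725
  y ← 0.900000 + 0.49·2.135725 = 1.946505
y(0.49) ≈ 1.9465

1.9465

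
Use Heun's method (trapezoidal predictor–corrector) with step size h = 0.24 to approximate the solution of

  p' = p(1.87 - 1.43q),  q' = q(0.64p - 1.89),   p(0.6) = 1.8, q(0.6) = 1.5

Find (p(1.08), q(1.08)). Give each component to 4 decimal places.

Heun on (p,q): k1 = f(x_n, state_n); k2 = f(x_n + h, state_n + h·k1); state_{n+1} = state_n + (h/2)·(k1 + k2).
0.600000: (1.800000, 1.500000)
  k1 = (-0.495000, -1.107000)
  predictor → (1.681200, 1.234320)
  k2 = (0.176396, -1.004776)
  → (1.761767, 1.246587)
0.840000: (1.761767, 1.246587)
  k1 = (0.153945, -0.950484)
  predictor → (1.798714, 1.018471)
  k2 = (0.743924, -0.752470)
  → (1.869512, 1.042232)
(p(1.08), q(1.08)) ≈ (1.8695, 1.0422)

1.8695, 1.0422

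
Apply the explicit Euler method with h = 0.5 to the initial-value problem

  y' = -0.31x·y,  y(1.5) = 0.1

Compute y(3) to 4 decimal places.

0.0324

Euler: y_{n+1} = y_n + h·f(x_n, y_n).
x=1.500000, y=0.100000: f=-0.046500 → y ← 0.100000 + 0.5·(-0.046500) = 0.076750
x=2.000000, y=0.076750: f=-0.047585 → y ← 0.076750 + 0.5·(-0.047585) = 0.052958
x=2.500000, y=0.052958: f=-0.041042 → y ← 0.052958 + 0.5·(-0.041042) = 0.032436
y(3) ≈ 0.0324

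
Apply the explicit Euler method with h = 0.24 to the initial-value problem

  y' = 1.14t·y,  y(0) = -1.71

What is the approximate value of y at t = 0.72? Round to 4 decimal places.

Euler: y_{n+1} = y_n + h·f(t_n, y_n).
t=0.000000, y=-1.710000: f=0.000000 → y ← -1.710000 + 0.24·0.000000 = -1.710000
t=0.240000, y=-1.710000: f=-0.467856 → y ← -1.710000 + 0.24·(-0.467856) = -1.822285
t=0.480000, y=-1.822285: f=-0.997155 → y ← -1.822285 + 0.24·(-0.997155) = -2.061603
y(0.72) ≈ -2.0616

-2.0616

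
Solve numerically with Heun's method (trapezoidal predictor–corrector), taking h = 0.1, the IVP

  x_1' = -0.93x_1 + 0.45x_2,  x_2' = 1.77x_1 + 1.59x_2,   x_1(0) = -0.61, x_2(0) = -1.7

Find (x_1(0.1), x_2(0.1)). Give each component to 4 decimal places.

-0.6374, -2.1101

Heun on (x_1,x_2): k1 = f(t_n, state_n); k2 = f(t_n + h, state_n + h·k1); state_{n+1} = state_n + (h/2)·(k1 + k2).
0.000000: (-0.610000, -1.700000)
  k1 = (-0.197700, -3.782700)
  predictor → (-0.629770, -2.078270)
  k2 = (-0.349535, -4.419142)
  → (-0.637362, -2.110092)
(x_1(0.1), x_2(0.1)) ≈ (-0.6374, -2.1101)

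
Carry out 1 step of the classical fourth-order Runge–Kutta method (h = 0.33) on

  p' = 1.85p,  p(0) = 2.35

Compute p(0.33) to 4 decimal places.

4.3253

RK4: k1 = f(t_n, p_n); k2 = f(t_n + h/2, p_n + (h/2)·k1); k3 = f(t_n + h/2, p_n + (h/2)·k2); k4 = f(t_n + h, p_n + h·k3); p_{n+1} = p_n + (h/6)·(k1 + 2k2 + 2k3 + k4).
t=0.000000, p=2.350000:
  k1 = f(0.000000, 2.350000) = 4.347500
  k2 = f(0.165000, 3.067338) = 5.674574
  k3 = f(0.165000, 3.286305) = 6.079664
  k4 = f(0.330000, 4.356289) = 8.059135
  p ← 2.350000 + (0.33/6)·(k1 + 2k2 + 2k3 + k4) = 4.325331
p(0.33) ≈ 4.3253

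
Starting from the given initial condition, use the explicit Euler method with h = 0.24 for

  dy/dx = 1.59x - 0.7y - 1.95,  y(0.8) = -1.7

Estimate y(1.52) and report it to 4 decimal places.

Euler: y_{n+1} = y_n + h·f(x_n, y_n).
x=0.800000, y=-1.700000: f=0.512000 → y ← -1.700000 + 0.24·0.512000 = -1.577120
x=1.040000, y=-1.577120: f=0.807584 → y ← -1.577120 + 0.24·0.807584 = -1.383300
x=1.280000, y=-1.383300: f=1.053510 → y ← -1.383300 + 0.24·1.053510 = -1.130457
y(1.52) ≈ -1.1305

-1.1305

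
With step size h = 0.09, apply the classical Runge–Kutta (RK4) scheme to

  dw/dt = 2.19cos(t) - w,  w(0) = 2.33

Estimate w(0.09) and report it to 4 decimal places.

RK4: k1 = f(t_n, w_n); k2 = f(t_n + h/2, w_n + (h/2)·k1); k3 = f(t_n + h/2, w_n + (h/2)·k2); k4 = f(t_n + h, w_n + h·k3); w_{n+1} = w_n + (h/6)·(k1 + 2k2 + 2k3 + k4).
t=0.000000, w=2.330000:
  k1 = f(0.000000, 2.330000) = -0.140000
  k2 = f(0.045000, 2.323700) = -0.135917
  k3 = f(0.045000, 2.323884) = -0.136101
  k4 = f(0.090000, 2.317751) = -0.136614
  w ← 2.330000 + (0.09/6)·(k1 + 2k2 + 2k3 + k4) = 2.317690
w(0.09) ≈ 2.3177

2.3177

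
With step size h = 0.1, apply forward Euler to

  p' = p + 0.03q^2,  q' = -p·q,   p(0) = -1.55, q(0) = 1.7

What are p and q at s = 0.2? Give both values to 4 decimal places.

-1.8544, 2.2966

Euler on (p,q): p_{n+1} = p_n + h·p', q_{n+1} = q_n + h·q'.
0.000000: (-1.550000, 1.700000); f=(-1.463300, 2.635000) → (-1.696330, 1.963500)
0.100000: (-1.696330, 1.963500); f=(-1.580670, 3.330744) → (-1.854397, 2.296574)
(p(0.2), q(0.2)) ≈ (-1.8544, 2.2966)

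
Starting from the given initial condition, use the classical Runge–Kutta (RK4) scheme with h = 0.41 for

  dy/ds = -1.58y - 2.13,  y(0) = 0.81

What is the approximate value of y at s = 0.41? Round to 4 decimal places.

RK4: k1 = f(s_n, y_n); k2 = f(s_n + h/2, y_n + (h/2)·k1); k3 = f(s_n + h/2, y_n + (h/2)·k2); k4 = f(s_n + h, y_n + h·k3); y_{n+1} = y_n + (h/6)·(k1 + 2k2 + 2k3 + k4).
s=0.000000, y=0.810000:
  k1 = f(0.000000, 0.810000) = -3.409800
  k2 = f(0.205000, 0.110991) = -2.305366
  k3 = f(0.205000, 0.337400) = -2.663092
  k4 = f(0.410000, -0.281868) = -1.684649
  y ← 0.810000 + (0.41/6)·(k1 + 2k2 + 2k3 + k4) = -0.217143
y(0.41) ≈ -0.2171

-0.2171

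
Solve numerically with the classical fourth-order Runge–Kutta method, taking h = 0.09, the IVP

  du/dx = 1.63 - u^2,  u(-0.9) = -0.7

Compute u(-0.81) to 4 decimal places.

-0.5910

RK4: k1 = f(x_n, u_n); k2 = f(x_n + h/2, u_n + (h/2)·k1); k3 = f(x_n + h/2, u_n + (h/2)·k2); k4 = f(x_n + h, u_n + h·k3); u_{n+1} = u_n + (h/6)·(k1 + 2k2 + 2k3 + k4).
x=-0.900000, u=-0.700000:
  k1 = f(-0.900000, -0.700000) = 1.140000
  k2 = f(-0.855000, -0.648700) = 1.209188
  k3 = f(-0.855000, -0.645587) = 1.213218
  k4 = f(-0.810000, -0.590810) = 1.280943
  u ← -0.700000 + (0.09/6)·(k1 + 2k2 + 2k3 + k4) = -0.591014
u(-0.81) ≈ -0.5910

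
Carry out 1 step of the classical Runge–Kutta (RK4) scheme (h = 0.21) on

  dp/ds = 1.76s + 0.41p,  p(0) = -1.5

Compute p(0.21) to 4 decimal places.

RK4: k1 = f(s_n, p_n); k2 = f(s_n + h/2, p_n + (h/2)·k1); k3 = f(s_n + h/2, p_n + (h/2)·k2); k4 = f(s_n + h, p_n + h·k3); p_{n+1} = p_n + (h/6)·(k1 + 2k2 + 2k3 + k4).
s=0.000000, p=-1.500000:
  k1 = f(0.000000, -1.500000) = -0.615000
  k2 = f(0.105000, -1.564575) = -0.456676
  k3 = f(0.105000, -1.547951) = -0.449860
  k4 = f(0.210000, -1.594471) = -0.284133
  p ← -1.500000 + (0.21/6)·(k1 + 2k2 + 2k3 + k4) = -1.594927
p(0.21) ≈ -1.5949

-1.5949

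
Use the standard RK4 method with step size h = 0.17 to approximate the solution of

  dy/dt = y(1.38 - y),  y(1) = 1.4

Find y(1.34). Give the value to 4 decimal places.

1.3924

RK4: k1 = f(t_n, y_n); k2 = f(t_n + h/2, y_n + (h/2)·k1); k3 = f(t_n + h/2, y_n + (h/2)·k2); k4 = f(t_n + h, y_n + h·k3); y_{n+1} = y_n + (h/6)·(k1 + 2k2 + 2k3 + k4).
t=1.000000, y=1.400000:
  k1 = f(1.000000, 1.400000) = -0.028000
  k2 = f(1.085000, 1.397620) = -0.024626
  k3 = f(1.085000, 1.397907) = -0.025032
  k4 = f(1.170000, 1.395745) = -0.021975
  y ← 1.400000 + (0.17/6)·(k1 + 2k2 + 2k3 + k4) = 1.395770
t=1.170000, y=1.395770:
  k1 = f(1.170000, 1.395770) = -0.022011
  k2 = f(1.255000, 1.393899) = -0.019374
  k3 = f(1.255000, 1.394123) = -0.019690
  k4 = f(1.340000, 1.392423) = -0.017298
  y ← 1.395770 + (0.17/6)·(k1 + 2k2 + 2k3 + k4) = 1.392443
y(1.34) ≈ 1.3924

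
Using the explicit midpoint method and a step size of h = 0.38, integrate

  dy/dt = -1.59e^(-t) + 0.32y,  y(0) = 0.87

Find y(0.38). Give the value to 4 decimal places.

Midpoint: k1 = f(t_n, y_n); k2 = f(t_n + h/2, y_n + (h/2)·k1); y_{n+1} = y_n + h·k2.
t=0.000000, y=0.870000:
  k1 = f(0.000000, 0.870000) = -1.311600
  k2 = f(0.190000, 0.620796) = -1.116210
  y ← 0.870000 + 0.38·(-1.116210) = 0.445840
y(0.38) ≈ 0.4458

0.4458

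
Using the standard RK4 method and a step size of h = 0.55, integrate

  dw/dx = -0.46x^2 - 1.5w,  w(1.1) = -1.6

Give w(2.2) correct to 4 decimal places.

RK4: k1 = f(x_n, w_n); k2 = f(x_n + h/2, w_n + (h/2)·k1); k3 = f(x_n + h/2, w_n + (h/2)·k2); k4 = f(x_n + h, w_n + h·k3); w_{n+1} = w_n + (h/6)·(k1 + 2k2 + 2k3 + k4).
x=1.100000, w=-1.600000:
  k1 = f(1.100000, -1.600000) = 1.843400
  k2 = f(1.375000, -1.093065) = 0.769910
  k3 = f(1.375000, -1.388275) = 1.212725
  k4 = f(1.650000, -0.933001) = 0.147152
  w ← -1.600000 + (0.55/6)·(k1 + 2k2 + 2k3 + k4) = -1.054050
x=1.650000, w=-1.054050:
  k1 = f(1.650000, -1.054050) = 0.328725
  k2 = f(1.925000, -0.963650) = -0.259112
  k3 = f(1.925000, -1.125305) = -0.016629
  k4 = f(2.200000, -1.063196) = -0.631606
  w ← -1.054050 + (0.55/6)·(k1 + 2k2 + 2k3 + k4) = -1.132366
w(2.2) ≈ -1.1324

-1.1324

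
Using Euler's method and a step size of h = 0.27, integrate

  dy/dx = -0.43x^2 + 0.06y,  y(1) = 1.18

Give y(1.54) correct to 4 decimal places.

0.9133

Euler: y_{n+1} = y_n + h·f(x_n, y_n).
x=1.000000, y=1.180000: f=-0.359200 → y ← 1.180000 + 0.27·(-0.359200) = 1.083016
x=1.270000, y=1.083016: f=-0.628566 → y ← 1.083016 + 0.27·(-0.628566) = 0.913303
y(1.54) ≈ 0.9133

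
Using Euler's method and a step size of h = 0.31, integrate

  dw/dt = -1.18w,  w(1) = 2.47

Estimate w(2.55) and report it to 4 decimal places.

0.2534

Euler: w_{n+1} = w_n + h·f(t_n, w_n).
t=1.000000, w=2.470000: f=-2.914600 → w ← 2.470000 + 0.31·(-2.914600) = 1.566474
t=1.310000, w=1.566474: f=-1.848439 → w ← 1.566474 + 0.31·(-1.848439) = 0.993458
t=1.620000, w=0.993458: f=-1.172280 → w ← 0.993458 + 0.31·(-1.172280) = 0.630051
t=1.930000, w=0.630051: f=-0.743460 → w ← 0.630051 + 0.31·(-0.743460) = 0.399578
t=2.240000, w=0.399578: f=-0.471502 → w ← 0.399578 + 0.31·(-0.471502) = 0.253413
w(2.55) ≈ 0.2534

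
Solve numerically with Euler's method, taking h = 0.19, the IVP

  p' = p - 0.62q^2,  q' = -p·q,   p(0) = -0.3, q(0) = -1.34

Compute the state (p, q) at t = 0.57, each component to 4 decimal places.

-1.3764, -1.8416

Euler on (p,q): p_{n+1} = p_n + h·p', q_{n+1} = q_n + h·q'.
0.000000: (-0.300000, -1.340000); f=(-1.413272, -0.402000) → (-0.568522, -1.416380)
0.190000: (-0.568522, -1.416380); f=(-1.812324, -0.805243) → (-0.912863, -1.569376)
0.380000: (-0.912863, -1.569376); f=(-2.439887, -1.432626) → (-1.376442, -1.841575)
(p(0.57), q(0.57)) ≈ (-1.3764, -1.8416)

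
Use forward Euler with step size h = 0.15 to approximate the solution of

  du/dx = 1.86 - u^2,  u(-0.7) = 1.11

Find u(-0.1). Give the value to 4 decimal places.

Euler: u_{n+1} = u_n + h·f(x_n, u_n).
x=-0.700000, u=1.110000: f=0.627900 → u ← 1.110000 + 0.15·0.627900 = 1.204185
x=-0.550000, u=1.204185: f=0.409938 → u ← 1.204185 + 0.15·0.409938 = 1.265676
x=-0.400000, u=1.265676: f=0.258065 → u ← 1.265676 + 0.15·0.258065 = 1.304385
x=-0.250000, u=1.304385: f=0.158578 → u ← 1.304385 + 0.15·0.158578 = 1.328172
u(-0.1) ≈ 1.3282

1.3282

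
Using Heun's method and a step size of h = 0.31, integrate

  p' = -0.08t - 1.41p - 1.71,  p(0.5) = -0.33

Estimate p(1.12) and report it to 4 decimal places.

-0.8585

Heun: k1 = f(t_n, p_n); k2 = f(t_n + h, p_n + h·k1); p_{n+1} = p_n + (h/2)·(k1 + k2).
t=0.500000, p=-0.330000:
  k1 = f(0.500000, -0.330000) = -1.284700
  k2 = f(0.810000, -0.728257) = -0.747958
  p ← -0.330000 + (0.31/2)·(-1.284700 + (-0.747958)) = -0.645062
t=0.810000, p=-0.645062:
  k1 = f(0.810000, -0.645062) = -0.865263
  k2 = f(1.120000, -0.913293) = -0.511856
  p ← -0.645062 + (0.31/2)·(-0.865263 + (-0.511856)) = -0.858515
p(1.12) ≈ -0.8585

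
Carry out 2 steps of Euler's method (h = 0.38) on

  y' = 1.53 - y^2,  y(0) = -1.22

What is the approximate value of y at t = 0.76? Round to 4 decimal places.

-1.1738

Euler: y_{n+1} = y_n + h·f(t_n, y_n).
t=0.000000, y=-1.220000: f=0.041600 → y ← -1.220000 + 0.38·0.041600 = -1.204192
t=0.380000, y=-1.204192: f=0.079922 → y ← -1.204192 + 0.38·0.079922 = -1.173822
y(0.76) ≈ -1.1738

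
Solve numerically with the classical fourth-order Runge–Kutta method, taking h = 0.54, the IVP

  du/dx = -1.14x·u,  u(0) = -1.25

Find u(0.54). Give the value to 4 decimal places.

-1.0585

RK4: k1 = f(x_n, u_n); k2 = f(x_n + h/2, u_n + (h/2)·k1); k3 = f(x_n + h/2, u_n + (h/2)·k2); k4 = f(x_n + h, u_n + h·k3); u_{n+1} = u_n + (h/6)·(k1 + 2k2 + 2k3 + k4).
x=0.000000, u=-1.250000:
  k1 = f(0.000000, -1.250000) = 0.000000
  k2 = f(0.270000, -1.250000) = 0.384750
  k3 = f(0.270000, -1.146117) = 0.352775
  k4 = f(0.540000, -1.059502) = 0.652229
  u ← -1.250000 + (0.54/6)·(k1 + 2k2 + 2k3 + k4) = -1.058545
u(0.54) ≈ -1.0585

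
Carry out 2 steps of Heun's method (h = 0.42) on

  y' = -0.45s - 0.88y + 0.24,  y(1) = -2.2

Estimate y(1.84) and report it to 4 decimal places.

Heun: k1 = f(s_n, y_n); k2 = f(s_n + h, y_n + h·k1); y_{n+1} = y_n + (h/2)·(k1 + k2).
s=1.000000, y=-2.200000:
  k1 = f(1.000000, -2.200000) = 1.726000
  k2 = f(1.420000, -1.475080) = 0.899070
  y ← -2.200000 + (0.42/2)·(1.726000 + 0.899070) = -1.648735
s=1.420000, y=-1.648735:
  k1 = f(1.420000, -1.648735) = 1.051887
  k2 = f(1.840000, -1.206943) = 0.474110
  y ← -1.648735 + (0.42/2)·(1.051887 + 0.474110) = -1.328276
y(1.84) ≈ -1.3283

-1.3283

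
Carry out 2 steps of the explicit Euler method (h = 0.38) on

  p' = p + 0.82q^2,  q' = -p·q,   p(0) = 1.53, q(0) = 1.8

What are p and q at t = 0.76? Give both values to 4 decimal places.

Euler on (p,q): p_{n+1} = p_n + h·p', q_{n+1} = q_n + h·q'.
0.000000: (1.530000, 1.800000); f=(4.186800, -2.754000) → (3.120984, 0.753480)
0.380000: (3.120984, 0.753480); f=(3.586524, -2.351599) → (4.483863, -0.140128)
(p(0.76), q(0.76)) ≈ (4.4839, -0.1401)

4.4839, -0.1401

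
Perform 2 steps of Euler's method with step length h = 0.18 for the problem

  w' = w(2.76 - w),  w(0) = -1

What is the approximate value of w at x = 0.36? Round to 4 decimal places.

Euler: w_{n+1} = w_n + h·f(x_n, w_n).
x=0.000000, w=-1.000000: f=-3.760000 → w ← -1.000000 + 0.18·(-3.760000) = -1.676800
x=0.180000, w=-1.676800: f=-7.439626 → w ← -1.676800 + 0.18·(-7.439626) = -3.015933
w(0.36) ≈ -3.0159

-3.0159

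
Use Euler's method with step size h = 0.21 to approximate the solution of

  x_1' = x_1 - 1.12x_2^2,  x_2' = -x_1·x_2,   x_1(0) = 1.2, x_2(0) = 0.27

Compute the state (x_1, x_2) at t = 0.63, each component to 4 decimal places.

Euler on (x_1,x_2): x_1_{n+1} = x_1_n + h·x_1', x_2_{n+1} = x_2_n + h·x_2'.
0.000000: (1.200000, 0.270000); f=(1.118352, -0.324000) → (1.434854, 0.201960)
0.210000: (1.434854, 0.201960); f=(1.389172, -0.289783) → (1.726580, 0.141106)
0.420000: (1.726580, 0.141106); f=(1.704280, -0.243630) → (2.084479, 0.089943)
(x_1(0.63), x_2(0.63)) ≈ (2.0845, 0.0899)

2.0845, 0.0899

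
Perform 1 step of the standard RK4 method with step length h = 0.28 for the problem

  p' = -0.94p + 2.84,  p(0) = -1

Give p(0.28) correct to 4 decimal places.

RK4: k1 = f(t_n, p_n); k2 = f(t_n + h/2, p_n + (h/2)·k1); k3 = f(t_n + h/2, p_n + (h/2)·k2); k4 = f(t_n + h, p_n + h·k3); p_{n+1} = p_n + (h/6)·(k1 + 2k2 + 2k3 + k4).
t=0.000000, p=-1.000000:
  k1 = f(0.000000, -1.000000) = 3.780000
  k2 = f(0.140000, -0.470800) = 3.282552
  k3 = f(0.140000, -0.540443) = 3.348016
  k4 = f(0.280000, -0.062555) = 2.898802
  p ← -1.000000 + (0.28/6)·(k1 + 2k2 + 2k3 + k4) = -0.069470
p(0.28) ≈ -0.0695

-0.0695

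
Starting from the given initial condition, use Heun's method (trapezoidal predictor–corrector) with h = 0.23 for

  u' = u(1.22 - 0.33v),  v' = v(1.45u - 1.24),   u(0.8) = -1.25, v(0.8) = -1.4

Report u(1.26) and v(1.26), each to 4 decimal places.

-2.3970, -0.3610

Heun on (u,v): k1 = f(s_n, state_n); k2 = f(s_n + h, state_n + h·k1); state_{n+1} = state_n + (h/2)·(k1 + k2).
0.800000: (-1.250000, -1.400000)
  k1 = (-2.102500, 4.273500)
  predictor → (-1.733575, -0.417095)
  k2 = (-2.353573, 1.565643)
  → (-1.762448, -0.728499)
1.030000: (-1.762448, -0.728499)
  k1 = (-2.573888, 2.765053)
  predictor → (-2.354443, -0.092536)
  k2 = (-2.944318, 0.430659)
  → (-2.397042, -0.360992)
(u(1.26), v(1.26)) ≈ (-2.3970, -0.3610)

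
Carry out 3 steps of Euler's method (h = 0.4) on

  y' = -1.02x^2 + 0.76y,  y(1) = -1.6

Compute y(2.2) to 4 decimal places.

-6.6062

Euler: y_{n+1} = y_n + h·f(x_n, y_n).
x=1.000000, y=-1.600000: f=-2.236000 → y ← -1.600000 + 0.4·(-2.236000) = -2.494400
x=1.400000, y=-2.494400: f=-3.894944 → y ← -2.494400 + 0.4·(-3.894944) = -4.052378
x=1.800000, y=-4.052378: f=-6.384607 → y ← -4.052378 + 0.4·(-6.384607) = -6.606220
y(2.2) ≈ -6.6062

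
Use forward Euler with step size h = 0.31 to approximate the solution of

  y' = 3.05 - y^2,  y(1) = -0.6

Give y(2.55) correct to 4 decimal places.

Euler: y_{n+1} = y_n + h·f(x_n, y_n).
x=1.000000, y=-0.600000: f=2.690000 → y ← -0.600000 + 0.31·2.690000 = 0.233900
x=1.310000, y=0.233900: f=2.995291 → y ← 0.233900 + 0.31·2.995291 = 1.162440
x=1.620000, y=1.162440: f=1.698733 → y ← 1.162440 + 0.31·1.698733 = 1.689047
x=1.930000, y=1.689047: f=0.197119 → y ← 1.689047 + 0.31·0.197119 = 1.750154
x=2.240000, y=1.750154: f=-0.013040 → y ← 1.750154 + 0.31·(-0.013040) = 1.746112
y(2.55) ≈ 1.7461

1.7461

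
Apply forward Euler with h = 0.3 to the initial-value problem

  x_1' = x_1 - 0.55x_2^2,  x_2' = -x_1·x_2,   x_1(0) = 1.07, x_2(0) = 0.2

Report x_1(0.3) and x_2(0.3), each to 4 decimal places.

1.3844, 0.1358

Euler on (x_1,x_2): x_1_{n+1} = x_1_n + h·x_1', x_2_{n+1} = x_2_n + h·x_2'.
0.000000: (1.070000, 0.200000); f=(1.048000, -0.214000) → (1.384400, 0.135800)
(x_1(0.3), x_2(0.3)) ≈ (1.3844, 0.1358)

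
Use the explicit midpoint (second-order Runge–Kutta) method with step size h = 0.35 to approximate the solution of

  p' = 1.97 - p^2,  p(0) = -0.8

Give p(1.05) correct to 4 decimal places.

Midpoint: k1 = f(t_n, p_n); k2 = f(t_n + h/2, p_n + (h/2)·k1); p_{n+1} = p_n + h·k2.
t=0.000000, p=-0.800000:
  k1 = f(0.000000, -0.800000) = 1.330000
  k2 = f(0.175000, -0.567250) = 1.648227
  p ← -0.800000 + 0.35·1.648227 = -0.223120
t=0.350000, p=-0.223120:
  k1 = f(0.350000, -0.223120) = 1.920217
  k2 = f(0.525000, 0.112918) = 1.957250
  p ← -0.223120 + 0.35·1.957250 = 0.461917
t=0.700000, p=0.461917:
  k1 = f(0.700000, 0.461917) = 1.756633
  k2 = f(0.875000, 0.769328) = 1.378135
  p ← 0.461917 + 0.35·1.378135 = 0.944264
p(1.05) ≈ 0.9443

0.9443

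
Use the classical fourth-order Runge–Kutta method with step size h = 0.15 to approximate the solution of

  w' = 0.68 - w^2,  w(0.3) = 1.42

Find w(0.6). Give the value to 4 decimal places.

1.1428

RK4: k1 = f(t_n, w_n); k2 = f(t_n + h/2, w_n + (h/2)·k1); k3 = f(t_n + h/2, w_n + (h/2)·k2); k4 = f(t_n + h, w_n + h·k3); w_{n+1} = w_n + (h/6)·(k1 + 2k2 + 2k3 + k4).
t=0.300000, w=1.420000:
  k1 = f(0.300000, 1.420000) = -1.336400
  k2 = f(0.375000, 1.319770) = -1.061793
  k3 = f(0.375000, 1.340366) = -1.116580
  k4 = f(0.450000, 1.252513) = -0.888789
  w ← 1.420000 + (0.15/6)·(k1 + 2k2 + 2k3 + k4) = 1.255452
t=0.450000, w=1.255452:
  k1 = f(0.450000, 1.255452) = -0.896159
  k2 = f(0.525000, 1.188240) = -0.731914
  k3 = f(0.525000, 1.200558) = -0.761340
  k4 = f(0.600000, 1.141251) = -0.622453
  w ← 1.255452 + (0.15/6)·(k1 + 2k2 + 2k3 + k4) = 1.142824
w(0.6) ≈ 1.1428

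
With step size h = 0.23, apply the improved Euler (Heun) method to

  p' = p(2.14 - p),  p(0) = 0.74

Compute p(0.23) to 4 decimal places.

Heun: k1 = f(x_n, p_n); k2 = f(x_n + h, p_n + h·k1); p_{n+1} = p_n + (h/2)·(k1 + k2).
x=0.000000, p=0.740000:
  k1 = f(0.000000, 0.740000) = 1.036000
  k2 = f(0.230000, 0.978280) = 1.136487
  p ← 0.740000 + (0.23/2)·(1.036000 + 1.136487) = 0.989836
p(0.23) ≈ 0.9898

0.9898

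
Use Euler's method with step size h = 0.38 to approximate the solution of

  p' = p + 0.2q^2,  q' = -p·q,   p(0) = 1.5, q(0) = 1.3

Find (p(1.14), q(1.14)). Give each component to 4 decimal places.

4.2201, -0.0149

Euler on (p,q): p_{n+1} = p_n + h·p', q_{n+1} = q_n + h·q'.
0.000000: (1.500000, 1.300000); f=(1.838000, -1.950000) → (2.198440, 0.559000)
0.380000: (2.198440, 0.559000); f=(2.260936, -1.228928) → (3.057596, 0.092007)
0.760000: (3.057596, 0.092007); f=(3.059289, -0.281321) → (4.220126, -0.014895)
(p(1.14), q(1.14)) ≈ (4.2201, -0.0149)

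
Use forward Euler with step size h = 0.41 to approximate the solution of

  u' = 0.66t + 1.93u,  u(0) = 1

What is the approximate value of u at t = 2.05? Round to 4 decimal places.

Euler: u_{n+1} = u_n + h·f(t_n, u_n).
t=0.000000, u=1.000000: f=1.930000 → u ← 1.000000 + 0.41·1.930000 = 1.791300
t=0.410000, u=1.791300: f=3.727809 → u ← 1.791300 + 0.41·3.727809 = 3.319702
t=0.820000, u=3.319702: f=6.948224 → u ← 3.319702 + 0.41·6.948224 = 6.168474
t=1.230000, u=6.168474: f=12.716954 → u ← 6.168474 + 0.41·12.716954 = 11.382425
t=1.640000, u=11.382425: f=23.050480 → u ← 11.382425 + 0.41·23.050480 = 20.833122
u(2.05) ≈ 20.8331

20.8331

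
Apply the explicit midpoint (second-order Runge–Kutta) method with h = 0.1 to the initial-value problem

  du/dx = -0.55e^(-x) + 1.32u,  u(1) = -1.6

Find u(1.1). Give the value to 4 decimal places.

-1.8457

Midpoint: k1 = f(x_n, u_n); k2 = f(x_n + h/2, u_n + (h/2)·k1); u_{n+1} = u_n + h·k2.
x=1.000000, u=-1.600000:
  k1 = f(1.000000, -1.600000) = -2.314334
  k2 = f(1.050000, -1.715717) = -2.457212
  u ← -1.600000 + 0.1·(-2.457212) = -1.845721
u(1.1) ≈ -1.8457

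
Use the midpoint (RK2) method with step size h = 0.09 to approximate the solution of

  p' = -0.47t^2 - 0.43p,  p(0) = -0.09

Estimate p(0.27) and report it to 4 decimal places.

Midpoint: k1 = f(t_n, p_n); k2 = f(t_n + h/2, p_n + (h/2)·k1); p_{n+1} = p_n + h·k2.
t=0.000000, p=-0.090000:
  k1 = f(0.000000, -0.090000) = 0.038700
  k2 = f(0.045000, -0.088259) = 0.036999
  p ← -0.090000 + 0.09·0.036999 = -0.086670
t=0.090000, p=-0.086670:
  k1 = f(0.090000, -0.086670) = 0.033461
  k2 = f(0.135000, -0.085164) = 0.028055
  p ← -0.086670 + 0.09·0.028055 = -0.084145
t=0.180000, p=-0.084145:
  k1 = f(0.180000, -0.084145) = 0.020954
  k2 = f(0.225000, -0.083202) = 0.011983
  p ← -0.084145 + 0.09·0.011983 = -0.083067
p(0.27) ≈ -0.0831

-0.0831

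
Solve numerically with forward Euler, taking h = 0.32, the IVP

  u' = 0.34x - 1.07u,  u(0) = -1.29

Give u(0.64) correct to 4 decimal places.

-0.5230

Euler: u_{n+1} = u_n + h·f(x_n, u_n).
x=0.000000, u=-1.290000: f=1.380300 → u ← -1.290000 + 0.32·1.380300 = -0.848304
x=0.320000, u=-0.848304: f=1.016485 → u ← -0.848304 + 0.32·1.016485 = -0.523029
u(0.64) ≈ -0.5230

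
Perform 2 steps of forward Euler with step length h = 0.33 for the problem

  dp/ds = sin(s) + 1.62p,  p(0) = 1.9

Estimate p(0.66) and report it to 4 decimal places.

4.5814

Euler: p_{n+1} = p_n + h·f(s_n, p_n).
s=0.000000, p=1.900000: f=3.078000 → p ← 1.900000 + 0.33·3.078000 = 2.915740
s=0.330000, p=2.915740: f=5.047542 → p ← 2.915740 + 0.33·5.047542 = 4.581429
p(0.66) ≈ 4.5814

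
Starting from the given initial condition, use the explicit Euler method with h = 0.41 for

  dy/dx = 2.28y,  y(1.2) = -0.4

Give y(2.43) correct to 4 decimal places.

Euler: y_{n+1} = y_n + h·f(x_n, y_n).
x=1.200000, y=-0.400000: f=-0.912000 → y ← -0.400000 + 0.41·(-0.912000) = -0.773920
x=1.610000, y=-0.773920: f=-1.764538 → y ← -0.773920 + 0.41·(-1.764538) = -1.497380
x=2.020000, y=-1.497380: f=-3.414027 → y ← -1.497380 + 0.41·(-3.414027) = -2.897132
y(2.43) ≈ -2.8971

-2.8971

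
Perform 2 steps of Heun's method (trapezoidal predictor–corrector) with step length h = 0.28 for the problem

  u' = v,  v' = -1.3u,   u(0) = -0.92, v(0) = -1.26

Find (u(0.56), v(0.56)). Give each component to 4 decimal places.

-1.4045, -0.3708

Heun on (u,v): k1 = f(s_n, state_n); k2 = f(s_n + h, state_n + h·k1); state_{n+1} = state_n + (h/2)·(k1 + k2).
0.000000: (-0.920000, -1.260000)
  k1 = (-1.260000, 1.196000)
  predictor → (-1.272800, -0.925120)
  k2 = (-0.925120, 1.654640)
  → (-1.225917, -0.860910)
0.280000: (-1.225917, -0.860910)
  k1 = (-0.860910, 1.593692)
  predictor → (-1.466972, -0.414677)
  k2 = (-0.414677, 1.907063)
  → (-1.404499, -0.370805)
(u(0.56), v(0.56)) ≈ (-1.4045, -0.3708)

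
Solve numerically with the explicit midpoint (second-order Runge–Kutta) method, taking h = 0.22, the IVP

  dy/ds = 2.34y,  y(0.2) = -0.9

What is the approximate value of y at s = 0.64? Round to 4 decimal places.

-2.4423

Midpoint: k1 = f(s_n, y_n); k2 = f(s_n + h/2, y_n + (h/2)·k1); y_{n+1} = y_n + h·k2.
s=0.200000, y=-0.900000:
  k1 = f(0.200000, -0.900000) = -2.106000
  k2 = f(0.310000, -1.131660) = -2.648084
  y ← -0.900000 + 0.22·(-2.648084) = -1.482579
s=0.420000, y=-1.482579:
  k1 = f(0.420000, -1.482579) = -3.469234
  k2 = f(0.530000, -1.864194) = -4.362215
  y ← -1.482579 + 0.22·(-4.362215) = -2.442266
y(0.64) ≈ -2.4423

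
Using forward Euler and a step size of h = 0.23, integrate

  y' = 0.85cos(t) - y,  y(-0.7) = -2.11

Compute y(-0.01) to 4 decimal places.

-0.5505

Euler: y_{n+1} = y_n + h·f(t_n, y_n).
t=-0.700000, y=-2.110000: f=2.760116 → y ← -2.110000 + 0.23·2.760116 = -1.475173
t=-0.470000, y=-1.475173: f=2.233006 → y ← -1.475173 + 0.23·2.233006 = -0.961582
t=-0.240000, y=-0.961582: f=1.787219 → y ← -0.961582 + 0.23·1.787219 = -0.550521
y(-0.01) ≈ -0.5505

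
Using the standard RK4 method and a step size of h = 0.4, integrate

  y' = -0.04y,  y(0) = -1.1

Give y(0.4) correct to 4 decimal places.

RK4: k1 = f(x_n, y_n); k2 = f(x_n + h/2, y_n + (h/2)·k1); k3 = f(x_n + h/2, y_n + (h/2)·k2); k4 = f(x_n + h, y_n + h·k3); y_{n+1} = y_n + (h/6)·(k1 + 2k2 + 2k3 + k4).
x=0.000000, y=-1.100000:
  k1 = f(0.000000, -1.100000) = 0.044000
  k2 = f(0.200000, -1.091200) = 0.043648
  k3 = f(0.200000, -1.091270) = 0.043651
  k4 = f(0.400000, -1.082540) = 0.043302
  y ← -1.100000 + (0.4/6)·(k1 + 2k2 + 2k3 + k4) = -1.082540
y(0.4) ≈ -1.0825

-1.0825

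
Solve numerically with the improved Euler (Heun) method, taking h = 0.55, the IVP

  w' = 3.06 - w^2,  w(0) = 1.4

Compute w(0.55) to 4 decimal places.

1.4385

Heun: k1 = f(x_n, w_n); k2 = f(x_n + h, w_n + h·k1); w_{n+1} = w_n + (h/2)·(k1 + k2).
x=0.000000, w=1.400000:
  k1 = f(0.000000, 1.400000) = 1.100000
  k2 = f(0.550000, 2.005000) = -0.960025
  w ← 1.400000 + (0.55/2)·(1.100000 + (-0.960025)) = 1.438493
w(0.55) ≈ 1.4385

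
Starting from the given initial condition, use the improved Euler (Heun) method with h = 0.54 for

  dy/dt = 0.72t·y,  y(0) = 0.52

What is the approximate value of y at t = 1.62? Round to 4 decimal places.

Heun: k1 = f(t_n, y_n); k2 = f(t_n + h, y_n + h·k1); y_{n+1} = y_n + (h/2)·(k1 + k2).
t=0.000000, y=0.520000:
  k1 = f(0.000000, 0.520000) = 0.000000
  k2 = f(0.540000, 0.520000) = 0.202176
  y ← 0.520000 + (0.54/2)·(0.000000 + 0.202176) = 0.574588
t=0.540000, y=0.574588:
  k1 = f(0.540000, 0.574588) = 0.223400
  k2 = f(1.080000, 0.695223) = 0.540606
  y ← 0.574588 + (0.54/2)·(0.223400 + 0.540606) = 0.780869
t=1.080000, y=0.780869:
  k1 = f(1.080000, 0.780869) = 0.607204
  k2 = f(1.620000, 1.108759) = 1.293256
  y ← 0.780869 + (0.54/2)·(0.607204 + 1.293256) = 1.293993
y(1.62) ≈ 1.2940

1.2940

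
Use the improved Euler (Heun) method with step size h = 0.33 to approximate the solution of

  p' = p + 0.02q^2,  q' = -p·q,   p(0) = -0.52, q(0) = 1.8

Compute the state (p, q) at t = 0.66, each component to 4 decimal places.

Heun on (p,q): k1 = f(t_n, state_n); k2 = f(t_n + h, state_n + h·k1); state_{n+1} = state_n + (h/2)·(k1 + k2).
0.000000: (-0.520000, 1.800000)
  k1 = (-0.455200, 0.936000)
  predictor → (-0.670216, 2.108880)
  k2 = (-0.581269, 1.413405)
  → (-0.691017, 2.187652)
0.330000: (-0.691017, 2.187652)
  k1 = (-0.595301, 1.511705)
  predictor → (-0.887467, 2.686515)
  k2 = (-0.743119, 2.384192)
  → (-0.911857, 2.830475)
(p(0.66), q(0.66)) ≈ (-0.9119, 2.8305)

-0.9119, 2.8305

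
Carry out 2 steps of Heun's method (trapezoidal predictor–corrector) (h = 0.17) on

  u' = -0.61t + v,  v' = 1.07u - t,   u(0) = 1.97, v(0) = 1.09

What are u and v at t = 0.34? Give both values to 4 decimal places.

Heun on (u,v): k1 = f(t_n, state_n); k2 = f(t_n + h, state_n + h·k1); state_{n+1} = state_n + (h/2)·(k1 + k2).
0.000000: (1.970000, 1.090000)
  k1 = (1.090000, 2.107900)
  predictor → (2.155300, 1.448343)
  k2 = (1.344643, 2.136171)
  → (2.176945, 1.450746)
0.170000: (2.176945, 1.450746)
  k1 = (1.347046, 2.159331)
  predictor → (2.405942, 1.817832)
  k2 = (1.610432, 2.234358)
  → (2.428330, 1.824210)
(u(0.34), v(0.34)) ≈ (2.4283, 1.8242)

2.4283, 1.8242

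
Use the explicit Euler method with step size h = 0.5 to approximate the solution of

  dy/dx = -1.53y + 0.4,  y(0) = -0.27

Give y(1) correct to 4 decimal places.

Euler: y_{n+1} = y_n + h·f(x_n, y_n).
x=0.000000, y=-0.270000: f=0.813100 → y ← -0.270000 + 0.5·0.813100 = 0.136550
x=0.500000, y=0.136550: f=0.191079 → y ← 0.136550 + 0.5·0.191079 = 0.232089
y(1) ≈ 0.2321

0.2321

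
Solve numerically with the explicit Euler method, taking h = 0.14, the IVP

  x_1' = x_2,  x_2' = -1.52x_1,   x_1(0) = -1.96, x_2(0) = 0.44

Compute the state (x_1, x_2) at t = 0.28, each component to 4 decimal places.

-1.7784, 1.2611

Euler on (x_1,x_2): x_1_{n+1} = x_1_n + h·x_1', x_2_{n+1} = x_2_n + h·x_2'.
0.000000: (-1.960000, 0.440000); f=(0.440000, 2.979200) → (-1.898400, 0.857088)
0.140000: (-1.898400, 0.857088); f=(0.857088, 2.885568) → (-1.778408, 1.261068)
(x_1(0.28), x_2(0.28)) ≈ (-1.7784, 1.2611)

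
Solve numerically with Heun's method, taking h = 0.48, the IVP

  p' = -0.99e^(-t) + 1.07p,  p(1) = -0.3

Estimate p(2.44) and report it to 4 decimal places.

Heun: k1 = f(t_n, p_n); k2 = f(t_n + h, p_n + h·k1); p_{n+1} = p_n + (h/2)·(k1 + k2).
t=1.000000, p=-0.300000:
  k1 = f(1.000000, -0.300000) = -0.685201
  k2 = f(1.480000, -0.628896) = -0.898280
  p ← -0.300000 + (0.48/2)·(-0.685201 + (-0.898280)) = -0.680035
t=1.480000, p=-0.680035:
  k1 = f(1.480000, -0.680035) = -0.952999
  k2 = f(1.960000, -1.137475) = -1.356548
  p ← -0.680035 + (0.48/2)·(-0.952999 + (-1.356548)) = -1.234327
t=1.960000, p=-1.234327:
  k1 = f(1.960000, -1.234327) = -1.460180
  k2 = f(2.440000, -1.935213) = -2.156967
  p ← -1.234327 + (0.48/2)·(-1.460180 + (-2.156967)) = -2.102442
p(2.44) ≈ -2.1024

-2.1024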